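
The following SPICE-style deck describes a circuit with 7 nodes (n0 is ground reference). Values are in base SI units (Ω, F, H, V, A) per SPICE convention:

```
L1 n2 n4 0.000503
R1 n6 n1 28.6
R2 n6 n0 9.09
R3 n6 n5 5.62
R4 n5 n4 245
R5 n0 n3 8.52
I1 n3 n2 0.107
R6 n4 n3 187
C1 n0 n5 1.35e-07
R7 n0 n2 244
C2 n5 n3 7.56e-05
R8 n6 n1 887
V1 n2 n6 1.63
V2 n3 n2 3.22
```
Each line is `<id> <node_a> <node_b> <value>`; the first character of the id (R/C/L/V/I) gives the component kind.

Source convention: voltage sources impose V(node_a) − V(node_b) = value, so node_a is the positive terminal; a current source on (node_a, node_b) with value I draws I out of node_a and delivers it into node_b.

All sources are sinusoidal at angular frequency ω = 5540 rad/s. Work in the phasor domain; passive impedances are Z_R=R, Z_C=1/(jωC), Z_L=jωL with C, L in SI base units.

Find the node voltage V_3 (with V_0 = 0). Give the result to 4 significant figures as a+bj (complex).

2.368-0.005177j V

Element admittances at ω=5540 rad/s:
  Y(L1) = 0.000-0.3589j S between n2,n4
  Y(R1) = 0.03497+0.000j S between n6,n1
  Y(R2) = 0.1100+0.000j S between n6,n0
  Y(R3) = 0.1779+0.000j S between n6,n5
  Y(R4) = 0.004082+0.000j S between n5,n4
  Y(R5) = 0.1174+0.000j S between n0,n3
  I1: injects 0.107 A into n2 (from n3)
  Y(R6) = 0.005348+0.000j S between n4,n3
  Y(C1) = 0.000+0.0007479j S between n0,n5
  Y(R7) = 0.004098+0.000j S between n0,n2
  Y(C2) = 0.000+0.4188j S between n5,n3
  Y(R8) = 0.001127+0.000j S between n6,n1
  V1: constraint V(n2)−V(n6) = 1.63
  V2: constraint V(n3)−V(n2) = 3.22
Assemble and solve the 8×8 MNA system:
  V(n1)=-2.482-0.005177j  V(n2)=-0.8524-0.005177j  V(n3)=2.368-0.005177j  V(n4)=-0.8703+0.07120j  V(n5)=1.602+1.751j  V(n6)=-2.482-0.005177j
  i(V1)=-0.9999-0.3131j  i(V2)=-1.138-0.3195j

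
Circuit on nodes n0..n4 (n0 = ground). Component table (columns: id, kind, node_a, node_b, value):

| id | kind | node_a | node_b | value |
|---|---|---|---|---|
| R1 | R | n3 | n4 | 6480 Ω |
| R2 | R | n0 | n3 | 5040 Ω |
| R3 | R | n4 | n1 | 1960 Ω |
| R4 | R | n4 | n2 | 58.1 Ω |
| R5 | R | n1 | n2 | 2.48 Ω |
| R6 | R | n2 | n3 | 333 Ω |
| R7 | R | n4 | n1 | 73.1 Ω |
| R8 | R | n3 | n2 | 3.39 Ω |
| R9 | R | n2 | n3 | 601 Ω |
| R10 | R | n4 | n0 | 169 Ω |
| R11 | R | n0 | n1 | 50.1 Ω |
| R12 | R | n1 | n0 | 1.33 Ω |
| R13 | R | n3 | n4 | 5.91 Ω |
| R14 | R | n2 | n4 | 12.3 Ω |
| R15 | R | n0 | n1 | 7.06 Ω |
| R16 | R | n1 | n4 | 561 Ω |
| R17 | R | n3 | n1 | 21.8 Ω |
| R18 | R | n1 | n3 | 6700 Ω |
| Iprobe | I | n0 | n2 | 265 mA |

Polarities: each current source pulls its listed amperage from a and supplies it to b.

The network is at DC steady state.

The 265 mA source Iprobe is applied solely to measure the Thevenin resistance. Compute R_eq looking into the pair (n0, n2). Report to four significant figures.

Apply KCL at each of the 4 non-ground nodes and solve the resulting linear system.
Node n1: branches {R3, R5, R7, R11, R12, R15, R16, R17, R18} → V_1 = 0.2850
Node n2: branches {R4, R5, R6, R8, R9, R14, Iprobe} → V_2 = 0.8563
Node n3: branches {R1, R2, R6, R8, R9, R13, R17, R18} → V_3 = 0.7728
Node n4: branches {R1, R3, R4, R7, R10, R13, R14, R16} → V_4 = 0.7585

R_eq = 3.231 Ω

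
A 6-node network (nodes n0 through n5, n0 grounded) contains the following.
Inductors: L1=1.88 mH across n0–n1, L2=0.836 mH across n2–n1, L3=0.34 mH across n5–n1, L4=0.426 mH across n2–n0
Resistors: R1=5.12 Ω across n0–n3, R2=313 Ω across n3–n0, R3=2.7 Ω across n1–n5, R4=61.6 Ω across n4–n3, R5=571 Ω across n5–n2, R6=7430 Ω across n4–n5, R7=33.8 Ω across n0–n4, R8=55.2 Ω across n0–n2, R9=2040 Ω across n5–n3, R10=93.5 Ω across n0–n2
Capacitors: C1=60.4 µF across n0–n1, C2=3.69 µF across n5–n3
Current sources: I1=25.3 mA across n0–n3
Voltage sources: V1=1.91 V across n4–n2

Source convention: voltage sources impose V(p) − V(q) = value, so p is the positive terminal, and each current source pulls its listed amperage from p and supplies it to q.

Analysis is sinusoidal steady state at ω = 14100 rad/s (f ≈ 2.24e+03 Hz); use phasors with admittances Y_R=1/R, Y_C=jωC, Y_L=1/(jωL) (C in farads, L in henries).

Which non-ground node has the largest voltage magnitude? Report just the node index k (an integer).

MNA unknowns: 5 node voltages V₁..V_5 plus 1 source current (V1)
L1: Y=0.000-0.03772j on G[0,1]
L2: Y=0.000-0.08483j on G[2,1]
R1: Y=0.1953+0.000j on G[0,3]
R2: Y=0.003195+0.000j on G[3,0]
C1: Y=0.000+0.8516j on G[0,1]
R3: Y=0.3704+0.000j on G[1,5]
R4: Y=0.01623+0.000j on G[4,3]
I1: z[0]−=0.0253, z[3]+=0.0253
R5: Y=0.001751+0.000j on G[5,2]
R6: Y=0.0001346+0.000j on G[4,5]
R7: Y=0.02959+0.000j on G[0,4]
L3: Y=0.000-0.2086j on G[5,1]
L4: Y=0.000-0.1665j on G[2,0]
R8: Y=0.01812+0.000j on G[0,2]
C2: Y=0.000+0.05203j on G[5,3]
R9: Y=0.0004902+0.000j on G[5,3]
R10: Y=0.01070+0.000j on G[0,2]
V1: row V4−V2=1.91, i_V1 at 4,2
solve → V1=0.02261+0.02596j, V2=-0.07994-0.3014j, V3=0.2255-0.07108j, V4=1.830-0.3014j, V5=0.02502+0.05351j
aux → i_V1=-0.08043+0.01270j

4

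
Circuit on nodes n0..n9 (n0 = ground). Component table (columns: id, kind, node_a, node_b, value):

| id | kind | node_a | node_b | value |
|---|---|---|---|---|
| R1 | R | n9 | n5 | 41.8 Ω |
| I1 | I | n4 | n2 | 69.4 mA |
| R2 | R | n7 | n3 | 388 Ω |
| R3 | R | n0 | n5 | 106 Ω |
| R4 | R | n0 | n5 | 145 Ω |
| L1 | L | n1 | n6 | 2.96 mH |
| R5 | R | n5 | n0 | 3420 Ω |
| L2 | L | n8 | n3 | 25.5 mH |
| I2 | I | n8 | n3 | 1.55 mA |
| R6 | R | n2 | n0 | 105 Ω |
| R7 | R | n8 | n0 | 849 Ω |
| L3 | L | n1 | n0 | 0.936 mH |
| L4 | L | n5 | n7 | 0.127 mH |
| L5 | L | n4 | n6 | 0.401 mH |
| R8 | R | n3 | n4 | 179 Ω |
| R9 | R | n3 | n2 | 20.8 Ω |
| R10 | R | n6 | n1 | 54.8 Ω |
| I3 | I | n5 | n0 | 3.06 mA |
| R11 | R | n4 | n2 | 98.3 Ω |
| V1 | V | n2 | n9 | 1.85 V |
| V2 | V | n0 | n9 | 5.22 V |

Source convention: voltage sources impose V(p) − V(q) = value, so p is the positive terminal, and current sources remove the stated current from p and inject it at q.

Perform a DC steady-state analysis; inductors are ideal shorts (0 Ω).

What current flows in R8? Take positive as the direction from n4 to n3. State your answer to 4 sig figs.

0.01655 A

Apply KCL at each of the 9 non-ground nodes and solve the resulting linear system.
Node n1: branches {L1, L3, R10} → V_1 = 0.000
Node n2: branches {I1, R6, R9, R11, V1} → V_2 = -3.370
Node n3: branches {R2, L2, I2, R8, R9} → V_3 = -2.963
Node n4: branches {I1, L5, R8, R11} → V_4 = 0.000
Node n5: branches {R1, R3, R4, R5, L4, I3} → V_5 = -3.144
Node n6: branches {L1, L5, R10} → V_6 = 0.000
Node n7: branches {R2, L4} → V_7 = -3.144
Node n8: branches {L2, I2, R7} → V_8 = -2.963
Node n9: branches {R1, V1, V2} → V_9 = -5.220
Source currents: i(L1)=0.1202, i(L2)=0.001940, i(L3)=-0.1202, i(L4)=-0.0004667, i(L5)=-0.1202, i(V1)=0.1554, i(V2)=-0.2050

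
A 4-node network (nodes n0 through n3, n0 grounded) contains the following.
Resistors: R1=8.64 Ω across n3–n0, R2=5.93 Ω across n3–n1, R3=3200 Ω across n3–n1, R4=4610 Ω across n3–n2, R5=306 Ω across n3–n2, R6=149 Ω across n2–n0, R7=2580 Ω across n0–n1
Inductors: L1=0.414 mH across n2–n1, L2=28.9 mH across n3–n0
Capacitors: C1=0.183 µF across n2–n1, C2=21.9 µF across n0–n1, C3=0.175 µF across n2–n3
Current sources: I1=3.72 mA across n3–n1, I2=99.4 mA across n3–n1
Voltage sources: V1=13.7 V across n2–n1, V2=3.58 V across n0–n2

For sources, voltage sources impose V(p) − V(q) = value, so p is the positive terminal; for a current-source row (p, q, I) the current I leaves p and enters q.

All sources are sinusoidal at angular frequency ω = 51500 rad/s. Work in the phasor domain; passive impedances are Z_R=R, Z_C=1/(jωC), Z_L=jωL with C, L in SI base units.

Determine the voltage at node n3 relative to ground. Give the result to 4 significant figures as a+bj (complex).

-10.53+0.1927j V

Apply KCL at each of the 3 non-ground nodes and solve the resulting linear system.
Node n1: branches {L1, R2, C1, R3, C2, I1, I2, R7, V1} → V_1 = -17.28+0.000j
Node n2: branches {L1, C1, R4, R5, R6, C3, V1, V2} → V_2 = -3.580+0.000j
Node n3: branches {R1, R2, R3, R4, R5, L2, I1, C3, I2} → V_3 = -10.53+0.1927j
Source currents: i(V1)=-1.251-19.01j, i(V2)=-1.249-19.46j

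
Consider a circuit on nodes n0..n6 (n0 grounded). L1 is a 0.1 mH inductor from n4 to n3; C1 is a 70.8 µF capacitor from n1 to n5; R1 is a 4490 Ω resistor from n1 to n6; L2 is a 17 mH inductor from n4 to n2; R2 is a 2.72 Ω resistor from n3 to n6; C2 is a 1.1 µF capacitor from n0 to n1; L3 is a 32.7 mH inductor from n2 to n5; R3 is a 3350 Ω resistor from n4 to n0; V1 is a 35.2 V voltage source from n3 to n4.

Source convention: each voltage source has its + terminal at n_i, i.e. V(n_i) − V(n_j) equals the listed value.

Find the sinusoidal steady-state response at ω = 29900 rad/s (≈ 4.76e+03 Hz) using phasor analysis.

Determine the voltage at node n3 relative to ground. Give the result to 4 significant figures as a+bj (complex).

29.60-7.336j V

Apply KCL at each of the 6 non-ground nodes and solve the resulting linear system.
Node n1: branches {C1, R1, C2} → V_1 = 0.06658-0.05079j
Node n2: branches {L2, L3} → V_2 = -3.658-4.843j
Node n3: branches {L1, R2, V1} → V_3 = 29.60-7.336j
Node n4: branches {L1, L2, R3, V1} → V_4 = -5.596-7.336j
Node n5: branches {C1, L3} → V_5 = 0.06838-0.04847j
Node n6: branches {R1, R2} → V_6 = 29.59-7.332j
Source currents: i(V1)=-0.006575+11.77j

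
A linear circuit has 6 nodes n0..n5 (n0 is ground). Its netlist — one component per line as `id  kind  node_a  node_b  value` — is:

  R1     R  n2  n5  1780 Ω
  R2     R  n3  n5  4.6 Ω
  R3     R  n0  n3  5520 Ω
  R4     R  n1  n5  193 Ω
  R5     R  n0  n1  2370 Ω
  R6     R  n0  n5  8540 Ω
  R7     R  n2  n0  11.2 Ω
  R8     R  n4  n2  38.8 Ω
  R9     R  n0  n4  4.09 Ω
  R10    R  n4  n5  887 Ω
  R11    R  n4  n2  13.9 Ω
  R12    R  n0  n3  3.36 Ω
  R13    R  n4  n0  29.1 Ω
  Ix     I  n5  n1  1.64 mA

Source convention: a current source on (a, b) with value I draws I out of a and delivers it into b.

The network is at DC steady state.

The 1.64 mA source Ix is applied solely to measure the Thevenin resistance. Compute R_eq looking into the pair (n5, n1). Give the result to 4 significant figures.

R_eq = 178.5 Ω

MNA unknowns: 5 node voltages V₁..V_5
R1: Y=0.0005618 on G[2,5]
R2: Y=0.2174 on G[3,5]
R3: Y=0.0001812 on G[0,3]
R4: Y=0.005181 on G[1,5]
R5: Y=0.0004219 on G[0,1]
R6: Y=0.0001171 on G[0,5]
R7: Y=0.08929 on G[2,0]
R8: Y=0.02577 on G[4,2]
R9: Y=0.2445 on G[0,4]
R10: Y=0.001127 on G[4,5]
R11: Y=0.07194 on G[4,2]
R12: Y=0.2976 on G[0,3]
R13: Y=0.03436 on G[4,0]
Ix: z[5]−=0.00164, z[1]+=0.00164
solve → V1=0.2918, V2=-5.080e-06, V3=-0.0004076, V4=-4.197e-06, V5=-0.0009660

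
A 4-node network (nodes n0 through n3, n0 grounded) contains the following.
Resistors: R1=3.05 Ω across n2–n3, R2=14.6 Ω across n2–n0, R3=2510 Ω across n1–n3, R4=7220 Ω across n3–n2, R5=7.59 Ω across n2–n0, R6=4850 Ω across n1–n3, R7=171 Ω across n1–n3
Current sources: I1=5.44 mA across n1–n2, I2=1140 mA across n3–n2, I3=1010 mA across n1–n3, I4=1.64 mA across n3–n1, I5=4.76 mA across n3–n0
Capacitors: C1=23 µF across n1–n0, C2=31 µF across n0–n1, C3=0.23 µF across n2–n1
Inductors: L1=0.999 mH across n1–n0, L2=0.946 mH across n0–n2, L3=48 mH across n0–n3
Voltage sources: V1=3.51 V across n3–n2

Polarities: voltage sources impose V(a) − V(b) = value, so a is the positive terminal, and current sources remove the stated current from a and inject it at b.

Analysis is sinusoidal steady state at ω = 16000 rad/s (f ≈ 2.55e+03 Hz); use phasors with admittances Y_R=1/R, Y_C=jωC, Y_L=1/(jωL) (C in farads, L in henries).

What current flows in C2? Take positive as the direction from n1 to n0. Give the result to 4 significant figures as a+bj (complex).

Apply KCL at each of the 3 non-ground nodes and solve the resulting linear system.
Node n1: branches {I1, R3, C1, L1, C2, I3, R6, I4, R7, C3} → V_1 = 0.02127+1.203j
Node n2: branches {R1, R2, I1, I2, R4, R5, L2, C3, V1} → V_2 = 4.322+1.392j
Node n3: branches {R1, R3, I2, R4, I3, R6, I4, R7, I5, L3, V1} → V_3 = 7.832+1.392j
Source currents: i(V1)=-1.340+0.008979j

-0.5967+0.01055j A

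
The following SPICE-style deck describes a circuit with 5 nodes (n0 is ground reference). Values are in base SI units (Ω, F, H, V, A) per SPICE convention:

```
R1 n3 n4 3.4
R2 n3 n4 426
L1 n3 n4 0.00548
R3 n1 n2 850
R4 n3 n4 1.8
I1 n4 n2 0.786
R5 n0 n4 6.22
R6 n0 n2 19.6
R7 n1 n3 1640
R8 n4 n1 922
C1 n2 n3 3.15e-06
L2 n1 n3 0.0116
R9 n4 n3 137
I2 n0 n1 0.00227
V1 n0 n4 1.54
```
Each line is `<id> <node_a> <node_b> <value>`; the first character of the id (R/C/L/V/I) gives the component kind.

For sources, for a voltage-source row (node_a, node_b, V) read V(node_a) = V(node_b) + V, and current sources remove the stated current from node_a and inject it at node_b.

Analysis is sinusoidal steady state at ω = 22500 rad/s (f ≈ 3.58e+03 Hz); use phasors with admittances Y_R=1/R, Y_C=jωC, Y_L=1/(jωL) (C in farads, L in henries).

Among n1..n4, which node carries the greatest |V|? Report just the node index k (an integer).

2

Apply KCL at each of the 4 non-ground nodes and solve the resulting linear system.
Node n1: branches {R3, R7, R8, L2, I2} → V_1 = 1.708+0.5631j
Node n2: branches {R3, I1, R6, C1} → V_2 = 4.521-7.347j
Node n3: branches {R1, R2, L1, R4, R7, C1, L2, R9} → V_3 = -0.8994+0.4416j
Node n4: branches {R1, R2, L1, R4, I1, R5, R8, R9, V1} → V_4 = -1.540+0.000j
Source currents: i(V1)=-0.01920-0.3749j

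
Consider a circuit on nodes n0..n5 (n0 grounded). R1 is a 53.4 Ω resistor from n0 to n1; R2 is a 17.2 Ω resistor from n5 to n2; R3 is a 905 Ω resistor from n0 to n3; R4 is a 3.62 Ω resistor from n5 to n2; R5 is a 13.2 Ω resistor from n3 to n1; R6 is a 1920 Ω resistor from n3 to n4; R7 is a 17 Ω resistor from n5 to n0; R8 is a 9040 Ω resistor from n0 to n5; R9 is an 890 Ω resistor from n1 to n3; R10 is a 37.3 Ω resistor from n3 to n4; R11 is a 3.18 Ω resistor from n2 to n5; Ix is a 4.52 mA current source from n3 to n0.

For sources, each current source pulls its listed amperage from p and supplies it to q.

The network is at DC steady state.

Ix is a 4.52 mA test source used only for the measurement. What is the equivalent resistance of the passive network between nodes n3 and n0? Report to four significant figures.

MNA unknowns: 5 node voltages V₁..V_5
R1: Y=0.01873 on G[0,1]
R2: Y=0.05814 on G[5,2]
R3: Y=0.001105 on G[0,3]
R4: Y=0.2762 on G[5,2]
R5: Y=0.07576 on G[3,1]
R6: Y=0.0005208 on G[3,4]
R7: Y=0.05882 on G[5,0]
R8: Y=0.0001106 on G[0,5]
R9: Y=0.001124 on G[1,3]
R10: Y=0.02681 on G[3,4]
R11: Y=0.3145 on G[2,5]
Ix: z[3]−=0.00452, z[0]+=0.00452
solve → V1=-0.2249, V2=0.000, V3=-0.2796, V4=-0.2796, V5=0.000

R_eq = 61.87 Ω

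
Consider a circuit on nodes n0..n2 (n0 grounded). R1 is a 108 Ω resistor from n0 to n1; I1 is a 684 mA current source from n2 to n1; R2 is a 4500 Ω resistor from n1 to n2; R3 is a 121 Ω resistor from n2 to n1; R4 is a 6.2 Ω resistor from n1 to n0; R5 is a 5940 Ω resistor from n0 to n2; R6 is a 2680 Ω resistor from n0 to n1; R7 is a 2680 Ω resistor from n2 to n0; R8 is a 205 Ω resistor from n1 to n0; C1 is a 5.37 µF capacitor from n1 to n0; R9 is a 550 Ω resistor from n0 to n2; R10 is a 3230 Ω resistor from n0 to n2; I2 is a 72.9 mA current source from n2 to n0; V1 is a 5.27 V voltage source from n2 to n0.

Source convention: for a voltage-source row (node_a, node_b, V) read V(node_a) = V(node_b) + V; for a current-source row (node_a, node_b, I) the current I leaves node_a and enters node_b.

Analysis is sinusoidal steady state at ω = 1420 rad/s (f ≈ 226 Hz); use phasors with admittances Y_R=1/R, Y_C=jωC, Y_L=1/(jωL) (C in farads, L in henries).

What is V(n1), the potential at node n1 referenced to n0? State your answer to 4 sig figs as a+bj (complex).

MNA unknowns: 2 node voltages V₁..V_2 plus 1 source current (V1)
R1: Y=0.009259+0.000j on G[0,1]
I1: z[2]−=0.684, z[1]+=0.684
R2: Y=0.0002222+0.000j on G[1,2]
R3: Y=0.008264+0.000j on G[2,1]
R4: Y=0.1613+0.000j on G[1,0]
R5: Y=0.0001684+0.000j on G[0,2]
R6: Y=0.0003731+0.000j on G[0,1]
R7: Y=0.0003731+0.000j on G[2,0]
R8: Y=0.004878+0.000j on G[1,0]
C1: Y=0.000+0.007625j on G[1,0]
R9: Y=0.001818+0.000j on G[0,2]
R10: Y=0.0003096+0.000j on G[0,2]
I2: z[2]−=0.0729, z[0]+=0.0729
V1: row V2−V0=5.27, i_V1 at 2,0
solve → V1=3.948-0.1633j, V2=5.270+0.000j
aux → i_V1=-0.7822-0.001386j

3.948-0.1633j V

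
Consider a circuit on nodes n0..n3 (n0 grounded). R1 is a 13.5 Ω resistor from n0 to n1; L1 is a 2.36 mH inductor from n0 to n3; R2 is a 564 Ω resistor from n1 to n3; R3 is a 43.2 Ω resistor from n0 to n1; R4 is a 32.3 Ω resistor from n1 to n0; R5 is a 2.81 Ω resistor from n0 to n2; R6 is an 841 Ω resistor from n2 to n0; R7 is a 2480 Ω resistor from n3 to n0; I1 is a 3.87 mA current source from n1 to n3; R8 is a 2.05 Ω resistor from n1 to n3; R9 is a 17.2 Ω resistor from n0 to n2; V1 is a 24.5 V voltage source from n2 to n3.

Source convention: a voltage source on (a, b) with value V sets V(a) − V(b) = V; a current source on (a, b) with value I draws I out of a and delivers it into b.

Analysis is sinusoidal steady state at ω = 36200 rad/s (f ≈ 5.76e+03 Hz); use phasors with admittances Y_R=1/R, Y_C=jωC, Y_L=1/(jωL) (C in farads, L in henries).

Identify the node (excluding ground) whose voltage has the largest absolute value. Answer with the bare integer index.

Apply KCL at each of the 3 non-ground nodes and solve the resulting linear system.
Node n1: branches {R1, R2, R3, R4, I1, R8} → V_1 = -15.58-0.3526j
Node n2: branches {R5, R6, R9, V1} → V_2 = 4.843-0.4449j
Node n3: branches {L1, R2, R7, I1, R8, V1} → V_3 = -19.66-0.4449j
Source currents: i(V1)=-2.011+0.1847j

3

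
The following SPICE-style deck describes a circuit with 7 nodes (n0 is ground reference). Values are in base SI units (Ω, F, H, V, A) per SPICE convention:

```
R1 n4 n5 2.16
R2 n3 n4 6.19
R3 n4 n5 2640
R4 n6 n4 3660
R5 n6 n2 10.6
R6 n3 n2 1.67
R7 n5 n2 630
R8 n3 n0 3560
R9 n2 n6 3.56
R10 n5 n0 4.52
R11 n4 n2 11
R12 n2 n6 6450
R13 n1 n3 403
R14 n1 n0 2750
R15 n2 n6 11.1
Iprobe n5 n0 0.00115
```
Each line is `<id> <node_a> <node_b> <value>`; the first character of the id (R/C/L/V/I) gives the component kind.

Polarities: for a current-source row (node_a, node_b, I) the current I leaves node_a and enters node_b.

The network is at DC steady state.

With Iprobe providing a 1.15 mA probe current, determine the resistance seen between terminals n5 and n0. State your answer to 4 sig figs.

MNA unknowns: 6 node voltages V₁..V_6
R1: Y=0.4630 on G[4,5]
R2: Y=0.1616 on G[3,4]
R3: Y=0.0003788 on G[4,5]
R4: Y=0.0002732 on G[6,4]
R5: Y=0.09434 on G[6,2]
R6: Y=0.5988 on G[3,2]
R7: Y=0.001587 on G[5,2]
R8: Y=0.0002809 on G[3,0]
R9: Y=0.2809 on G[2,6]
R10: Y=0.2212 on G[5,0]
R11: Y=0.09091 on G[4,2]
R12: Y=0.0001550 on G[2,6]
R13: Y=0.002481 on G[1,3]
R14: Y=0.0003636 on G[1,0]
R15: Y=0.09009 on G[2,6]
Iprobe: z[5]−=0.00115, z[0]+=0.00115
solve → V1=-0.004505, V2=-0.005166, V3=-0.005165, V4=-0.005177, V5=-0.005184, V6=-0.005166

R_eq = 4.508 Ω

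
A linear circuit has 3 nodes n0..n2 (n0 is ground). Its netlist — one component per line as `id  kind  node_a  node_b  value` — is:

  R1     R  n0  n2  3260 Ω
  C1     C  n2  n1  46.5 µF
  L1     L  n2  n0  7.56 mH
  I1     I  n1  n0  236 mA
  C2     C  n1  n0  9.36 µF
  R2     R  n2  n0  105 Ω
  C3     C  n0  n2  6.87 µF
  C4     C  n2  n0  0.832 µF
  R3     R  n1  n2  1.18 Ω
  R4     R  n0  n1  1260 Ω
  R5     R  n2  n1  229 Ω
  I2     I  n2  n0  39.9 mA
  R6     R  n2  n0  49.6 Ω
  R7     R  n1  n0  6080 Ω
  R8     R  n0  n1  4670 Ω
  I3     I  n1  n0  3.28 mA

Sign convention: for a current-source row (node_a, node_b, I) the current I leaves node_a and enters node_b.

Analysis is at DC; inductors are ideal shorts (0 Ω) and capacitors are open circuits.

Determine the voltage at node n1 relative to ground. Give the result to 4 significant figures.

Apply KCL at each of the 2 non-ground nodes and solve the resulting linear system.
Node n1: branches {C1, I1, C2, R3, R4, R5, R7, R8, I3} → V_1 = -0.2805
Node n2: branches {R1, C1, L1, R2, C3, C4, R3, R5, I2, R6} → V_2 = 0.000
Source currents: i(L1)=-0.2789

-0.2805 V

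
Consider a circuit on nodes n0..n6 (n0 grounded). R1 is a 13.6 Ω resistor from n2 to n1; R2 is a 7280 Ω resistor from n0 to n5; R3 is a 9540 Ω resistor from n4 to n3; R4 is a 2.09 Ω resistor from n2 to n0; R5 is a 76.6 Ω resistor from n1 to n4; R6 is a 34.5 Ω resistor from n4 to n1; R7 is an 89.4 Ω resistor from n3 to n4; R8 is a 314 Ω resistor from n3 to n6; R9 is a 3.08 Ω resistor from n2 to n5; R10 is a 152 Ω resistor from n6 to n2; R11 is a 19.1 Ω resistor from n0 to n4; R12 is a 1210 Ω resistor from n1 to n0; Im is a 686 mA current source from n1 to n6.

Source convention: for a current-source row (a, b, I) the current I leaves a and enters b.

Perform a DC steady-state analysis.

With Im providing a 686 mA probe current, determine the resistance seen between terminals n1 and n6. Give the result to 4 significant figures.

R_eq = 119.0 Ω

Apply KCL at each of the 6 non-ground nodes and solve the resulting linear system.
Node n1: branches {R1, R5, R6, R12, Im} → V_1 = -6.093
Node n2: branches {R1, R4, R9, R10} → V_2 = 0.08784
Node n3: branches {R3, R7, R8} → V_3 = 16.07
Node n4: branches {R3, R5, R6, R7, R11} → V_4 = -0.7067
Node n5: branches {R2, R9} → V_5 = 0.08780
Node n6: branches {R8, R10, Im} → V_6 = 75.56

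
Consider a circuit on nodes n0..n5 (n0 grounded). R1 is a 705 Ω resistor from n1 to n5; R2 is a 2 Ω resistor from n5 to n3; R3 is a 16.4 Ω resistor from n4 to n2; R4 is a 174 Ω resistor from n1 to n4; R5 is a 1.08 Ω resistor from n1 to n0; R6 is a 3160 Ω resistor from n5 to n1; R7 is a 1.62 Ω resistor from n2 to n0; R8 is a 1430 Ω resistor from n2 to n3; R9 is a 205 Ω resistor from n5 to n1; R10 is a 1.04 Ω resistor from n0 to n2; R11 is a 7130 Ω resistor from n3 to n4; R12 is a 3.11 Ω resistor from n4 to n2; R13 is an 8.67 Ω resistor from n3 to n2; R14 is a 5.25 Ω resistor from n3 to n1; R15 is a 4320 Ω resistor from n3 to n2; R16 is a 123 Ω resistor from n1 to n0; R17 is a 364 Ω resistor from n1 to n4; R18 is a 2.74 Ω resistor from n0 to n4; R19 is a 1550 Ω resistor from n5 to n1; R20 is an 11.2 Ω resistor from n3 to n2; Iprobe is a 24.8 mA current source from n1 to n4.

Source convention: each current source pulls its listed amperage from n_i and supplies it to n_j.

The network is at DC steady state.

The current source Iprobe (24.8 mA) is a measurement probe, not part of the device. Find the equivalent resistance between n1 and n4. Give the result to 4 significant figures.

Apply KCL at each of the 5 non-ground nodes and solve the resulting linear system.
Node n1: branches {R1, R4, R5, R6, R9, R14, R16, R17, R19, Iprobe} → V_1 = -0.02296
Node n2: branches {R3, R7, R8, R10, R12, R13, R15, R20} → V_2 = 0.005425
Node n3: branches {R2, R8, R11, R13, R14, R15, R20} → V_3 = -0.008472
Node n4: branches {R3, R4, R11, R12, R17, R18, Iprobe} → V_4 = 0.03528
Node n5: branches {R1, R2, R6, R9, R19} → V_5 = -0.008679

R_eq = 2.348 Ω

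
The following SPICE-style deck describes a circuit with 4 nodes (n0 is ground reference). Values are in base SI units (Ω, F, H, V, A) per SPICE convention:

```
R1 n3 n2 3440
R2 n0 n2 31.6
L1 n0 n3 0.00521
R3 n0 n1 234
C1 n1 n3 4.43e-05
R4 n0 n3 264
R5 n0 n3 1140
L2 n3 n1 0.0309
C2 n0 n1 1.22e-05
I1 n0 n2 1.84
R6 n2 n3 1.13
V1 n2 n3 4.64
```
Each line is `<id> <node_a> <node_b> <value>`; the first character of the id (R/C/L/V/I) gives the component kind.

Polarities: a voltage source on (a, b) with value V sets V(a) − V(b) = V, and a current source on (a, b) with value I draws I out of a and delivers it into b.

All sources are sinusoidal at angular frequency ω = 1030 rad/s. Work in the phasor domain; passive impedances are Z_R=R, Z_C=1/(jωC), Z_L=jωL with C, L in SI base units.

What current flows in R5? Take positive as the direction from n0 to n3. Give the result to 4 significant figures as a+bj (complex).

-0.001656-0.007929j A

MNA unknowns: 3 node voltages V₁..V_3 plus 1 source current (V1)
R1: Y=0.0002907+0.000j on G[3,2]
R2: Y=0.03165+0.000j on G[0,2]
L1: Y=0.000-0.1863j on G[0,3]
R3: Y=0.004274+0.000j on G[0,1]
C1: Y=0.000+0.04563j on G[1,3]
R4: Y=0.003788+0.000j on G[0,3]
R5: Y=0.0008772+0.000j on G[0,3]
L2: Y=0.000-0.03142j on G[3,1]
C2: Y=0.000+0.01257j on G[0,1]
I1: z[0]−=1.84, z[2]+=1.84
R6: Y=0.8850+0.000j on G[2,3]
V1: row V2−V3=4.64, i_V1 at 2,3
solve → V1=0.2303+4.834j, V2=6.528+9.039j, V3=1.888+9.039j
aux → i_V1=-2.474-0.2860j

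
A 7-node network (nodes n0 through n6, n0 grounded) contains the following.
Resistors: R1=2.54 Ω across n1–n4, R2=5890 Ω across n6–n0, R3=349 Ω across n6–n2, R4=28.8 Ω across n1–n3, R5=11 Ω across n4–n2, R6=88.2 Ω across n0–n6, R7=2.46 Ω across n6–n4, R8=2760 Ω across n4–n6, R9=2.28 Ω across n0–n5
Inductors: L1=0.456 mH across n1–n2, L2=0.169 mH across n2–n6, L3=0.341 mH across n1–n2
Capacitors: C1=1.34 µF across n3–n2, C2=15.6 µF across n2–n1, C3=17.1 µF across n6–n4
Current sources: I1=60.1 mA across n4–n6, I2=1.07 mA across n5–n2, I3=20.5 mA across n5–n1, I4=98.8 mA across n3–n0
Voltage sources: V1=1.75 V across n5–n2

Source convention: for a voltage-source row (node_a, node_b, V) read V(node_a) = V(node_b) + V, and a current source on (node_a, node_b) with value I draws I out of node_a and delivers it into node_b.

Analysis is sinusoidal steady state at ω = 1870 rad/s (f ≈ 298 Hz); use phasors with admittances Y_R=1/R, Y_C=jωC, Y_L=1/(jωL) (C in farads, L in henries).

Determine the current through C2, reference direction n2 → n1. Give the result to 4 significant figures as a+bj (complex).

-0.001103+0.0002095j A

Apply KCL at each of the 6 non-ground nodes and solve the resulting linear system.
Node n1: branches {R1, L1, C2, R4, L3, I3} → V_1 = -1.932-0.03822j
Node n2: branches {L1, C1, R3, C2, R5, L2, L3, I2, V1} → V_2 = -1.925-0.0004285j
Node n3: branches {C1, R4, I4} → V_3 = -4.765+0.1668j
Node n4: branches {R1, R5, I1, C3, R7, R8} → V_4 = -1.995-0.006834j
Node n5: branches {I2, I3, R9, V1} → V_5 = -0.1749-0.0004285j
Node n6: branches {R2, R3, I1, L2, C3, R6, R7, R8} → V_6 = -1.921+0.01633j
Source currents: i(V1)=0.05512+0.0001880j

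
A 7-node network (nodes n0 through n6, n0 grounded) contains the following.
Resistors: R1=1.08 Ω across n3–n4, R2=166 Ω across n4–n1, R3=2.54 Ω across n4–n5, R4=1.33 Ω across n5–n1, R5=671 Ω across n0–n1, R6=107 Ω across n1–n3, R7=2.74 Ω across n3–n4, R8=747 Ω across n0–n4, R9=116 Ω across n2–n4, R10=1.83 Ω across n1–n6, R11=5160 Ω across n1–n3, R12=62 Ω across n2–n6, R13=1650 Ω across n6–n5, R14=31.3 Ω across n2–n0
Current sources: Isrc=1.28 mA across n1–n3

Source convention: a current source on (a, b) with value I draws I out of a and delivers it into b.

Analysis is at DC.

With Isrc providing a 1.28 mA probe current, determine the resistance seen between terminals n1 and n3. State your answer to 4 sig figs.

Apply KCL at each of the 6 non-ground nodes and solve the resulting linear system.
Node n1: branches {R2, R4, R5, R6, R10, R11, Isrc} → V_1 = -0.001701
Node n2: branches {R9, R12, R14} → V_2 = -3.932e-05
Node n3: branches {R1, R6, R7, R11, Isrc} → V_3 = 0.003783
Node n4: branches {R1, R2, R3, R7, R8, R9} → V_4 = 0.002832
Node n5: branches {R3, R4, R13} → V_5 = -0.0001440
Node n6: branches {R10, R12, R13} → V_6 = -0.001652

R_eq = 4.285 Ω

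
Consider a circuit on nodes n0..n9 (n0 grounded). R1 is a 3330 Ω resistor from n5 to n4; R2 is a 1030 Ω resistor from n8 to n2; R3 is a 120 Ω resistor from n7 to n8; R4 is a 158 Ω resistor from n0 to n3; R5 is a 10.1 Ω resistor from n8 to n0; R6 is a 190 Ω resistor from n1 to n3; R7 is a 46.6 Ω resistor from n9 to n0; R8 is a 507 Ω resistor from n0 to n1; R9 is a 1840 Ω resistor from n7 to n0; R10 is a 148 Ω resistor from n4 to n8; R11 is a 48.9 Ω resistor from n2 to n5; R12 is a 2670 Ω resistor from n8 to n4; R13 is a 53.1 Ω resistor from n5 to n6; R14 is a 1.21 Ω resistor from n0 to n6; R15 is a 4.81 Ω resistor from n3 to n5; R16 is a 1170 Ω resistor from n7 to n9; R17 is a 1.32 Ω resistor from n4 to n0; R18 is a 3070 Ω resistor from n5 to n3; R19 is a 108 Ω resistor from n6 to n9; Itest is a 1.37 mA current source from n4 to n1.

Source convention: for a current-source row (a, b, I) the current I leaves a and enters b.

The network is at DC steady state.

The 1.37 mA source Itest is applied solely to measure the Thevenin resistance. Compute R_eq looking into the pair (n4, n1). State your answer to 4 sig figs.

MNA unknowns: 9 node voltages V₁..V_9
R1: Y=0.0003003 on G[5,4]
R2: Y=0.0009709 on G[8,2]
R3: Y=0.008333 on G[7,8]
R4: Y=0.006329 on G[0,3]
R5: Y=0.09901 on G[8,0]
R6: Y=0.005263 on G[1,3]
R7: Y=0.02146 on G[9,0]
R8: Y=0.001972 on G[0,1]
R9: Y=0.0005435 on G[7,0]
R10: Y=0.006757 on G[4,8]
R11: Y=0.02045 on G[2,5]
R12: Y=0.0003745 on G[8,4]
R13: Y=0.01883 on G[5,6]
R14: Y=0.8264 on G[0,6]
R15: Y=0.2079 on G[3,5]
R16: Y=0.0008547 on G[7,9]
R17: Y=0.7576 on G[4,0]
R18: Y=0.0003257 on G[5,3]
R19: Y=0.009259 on G[6,9]
Itest: z[4]−=0.00137, z[1]+=0.00137
solve → V1=0.2175, V2=0.03381, V3=0.03874, V4=-0.001775, V5=0.03540, V6=0.0007827, V7=0.0001813, V8=0.0001877, V9=0.0002345

R_eq = 160.1 Ω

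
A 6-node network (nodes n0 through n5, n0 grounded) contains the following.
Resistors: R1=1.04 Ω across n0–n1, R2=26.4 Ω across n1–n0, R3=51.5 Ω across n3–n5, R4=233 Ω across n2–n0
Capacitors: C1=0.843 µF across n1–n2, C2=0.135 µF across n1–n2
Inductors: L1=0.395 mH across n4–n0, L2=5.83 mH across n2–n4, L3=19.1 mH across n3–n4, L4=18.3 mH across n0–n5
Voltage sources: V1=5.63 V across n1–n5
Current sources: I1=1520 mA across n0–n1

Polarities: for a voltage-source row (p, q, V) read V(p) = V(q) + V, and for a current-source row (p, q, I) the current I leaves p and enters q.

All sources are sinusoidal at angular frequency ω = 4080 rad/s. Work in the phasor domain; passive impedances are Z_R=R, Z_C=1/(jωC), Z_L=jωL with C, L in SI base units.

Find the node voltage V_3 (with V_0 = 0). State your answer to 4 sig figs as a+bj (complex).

Apply KCL at each of the 5 non-ground nodes and solve the resulting linear system.
Node n1: branches {R1, C1, R2, C2, V1, I1} → V_1 = 1.546-0.09738j
Node n2: branches {C1, L2, C2, R4} → V_2 = -0.2385-0.003566j
Node n3: branches {L3, R3} → V_3 = -2.836-1.926j
Node n4: branches {L1, L2, L3} → V_4 = -0.06872-0.03681j
Node n5: branches {R3, L4, V1} → V_5 = -4.084-0.09738j
Source currents: i(V1)=-0.02555+0.09020j

-2.836-1.926j V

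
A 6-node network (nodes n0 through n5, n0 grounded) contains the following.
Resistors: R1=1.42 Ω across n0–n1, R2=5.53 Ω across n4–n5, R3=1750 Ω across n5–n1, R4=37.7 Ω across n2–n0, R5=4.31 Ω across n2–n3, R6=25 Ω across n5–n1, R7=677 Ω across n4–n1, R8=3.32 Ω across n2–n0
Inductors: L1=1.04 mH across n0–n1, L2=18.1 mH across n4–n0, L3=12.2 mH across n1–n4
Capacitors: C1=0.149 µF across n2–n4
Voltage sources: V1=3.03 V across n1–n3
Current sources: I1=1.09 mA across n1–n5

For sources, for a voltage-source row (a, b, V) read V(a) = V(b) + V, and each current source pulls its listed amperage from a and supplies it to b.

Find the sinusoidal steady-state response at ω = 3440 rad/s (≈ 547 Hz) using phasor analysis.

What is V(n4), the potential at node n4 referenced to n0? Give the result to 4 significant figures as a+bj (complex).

Element admittances at ω=3440 rad/s:
  Y(R1) = 0.7042+0.000j S between n0,n1
  Y(L1) = 0.000-0.2795j S between n0,n1
  Y(R2) = 0.1808+0.000j S between n4,n5
  Y(R3) = 0.0005714+0.000j S between n5,n1
  Y(C1) = 0.000+0.0005126j S between n2,n4
  Y(R4) = 0.02653+0.000j S between n2,n0
  Y(R5) = 0.2320+0.000j S between n2,n3
  Y(R6) = 0.04000+0.000j S between n5,n1
  Y(L2) = 0.000-0.01606j S between n4,n0
  Y(R7) = 0.001477+0.000j S between n4,n1
  Y(R8) = 0.3012+0.000j S between n2,n0
  Y(L3) = 0.000-0.02383j S between n1,n4
  V1: constraint V(n1)−V(n3) = 3.03
  I1: injects 0.00109 A into n5 (from n1)
Assemble and solve the 6×6 MNA system:
  V(n1)=0.4359+0.1508j  V(n2)=-1.075+0.06379j  V(n3)=-2.594+0.1508j  V(n4)=0.3280+0.2079j  V(n5)=0.3527+0.1974j
  i(V1)=-0.3524+0.02019j

0.3280+0.2079j V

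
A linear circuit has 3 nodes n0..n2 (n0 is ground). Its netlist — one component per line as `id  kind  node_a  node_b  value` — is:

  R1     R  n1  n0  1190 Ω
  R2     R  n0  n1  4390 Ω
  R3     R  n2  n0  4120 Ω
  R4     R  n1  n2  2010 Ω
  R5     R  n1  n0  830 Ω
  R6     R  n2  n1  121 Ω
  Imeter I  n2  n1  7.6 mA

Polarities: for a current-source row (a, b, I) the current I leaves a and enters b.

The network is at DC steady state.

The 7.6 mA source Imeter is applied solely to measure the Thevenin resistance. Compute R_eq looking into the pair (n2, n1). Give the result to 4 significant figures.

R_eq = 111.3 Ω

Apply KCL at each of the 2 non-ground nodes and solve the resulting linear system.
Node n1: branches {R1, R2, R4, R5, R6, Imeter} → V_1 = 0.08164
Node n2: branches {R3, R4, R6, Imeter} → V_2 = -0.7646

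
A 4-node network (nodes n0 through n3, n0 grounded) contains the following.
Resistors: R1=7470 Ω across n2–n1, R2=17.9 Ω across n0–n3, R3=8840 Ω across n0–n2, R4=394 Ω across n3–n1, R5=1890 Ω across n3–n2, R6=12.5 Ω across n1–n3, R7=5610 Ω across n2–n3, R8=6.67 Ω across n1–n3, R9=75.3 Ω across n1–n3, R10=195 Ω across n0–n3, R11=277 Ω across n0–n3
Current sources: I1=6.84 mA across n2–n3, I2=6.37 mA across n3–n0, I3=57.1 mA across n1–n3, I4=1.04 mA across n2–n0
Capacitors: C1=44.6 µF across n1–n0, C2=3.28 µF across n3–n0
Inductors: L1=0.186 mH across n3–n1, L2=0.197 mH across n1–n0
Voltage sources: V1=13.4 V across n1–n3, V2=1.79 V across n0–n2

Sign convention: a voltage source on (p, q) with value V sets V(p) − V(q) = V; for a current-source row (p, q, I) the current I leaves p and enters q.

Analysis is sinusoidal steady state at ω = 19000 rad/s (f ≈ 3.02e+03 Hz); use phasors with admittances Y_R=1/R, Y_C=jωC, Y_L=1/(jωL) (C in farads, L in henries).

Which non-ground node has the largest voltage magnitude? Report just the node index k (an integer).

MNA unknowns: 3 node voltages V₁..V_3 plus 2 source currents (V1, V2)
R1: Y=0.0001339+0.000j on G[2,1]
I1: z[2]−=0.00684, z[3]+=0.00684
R2: Y=0.05587+0.000j on G[0,3]
R3: Y=0.0001131+0.000j on G[0,2]
R4: Y=0.002538+0.000j on G[3,1]
C1: Y=0.000+0.8474j on G[1,0]
R5: Y=0.0005291+0.000j on G[3,2]
I2: z[3]−=0.00637, z[0]+=0.00637
C2: Y=0.000+0.06232j on G[3,0]
R6: Y=0.08000+0.000j on G[1,3]
L1: Y=0.000-0.2830j on G[3,1]
I3: z[1]−=0.0571, z[3]+=0.0571
I4: z[2]−=0.00104, z[0]+=0.00104
R7: Y=0.0001783+0.000j on G[2,3]
R8: Y=0.1499+0.000j on G[1,3]
L2: Y=0.000-0.2672j on G[1,0]
R9: Y=0.01328+0.000j on G[1,3]
R10: Y=0.005128+0.000j on G[0,3]
R11: Y=0.003610+0.000j on G[0,3]
V1: row V1−V3=13.4, i_V1 at 1,3
V2: row V0−V2=1.79, i_V2 at 0,2
solve → V1=1.423-1.215j, V2=-1.790+0.000j, V3=-11.98-1.215j
aux → i_V1=-4.056+2.966j, i_V2=0.01445+0.001022j

3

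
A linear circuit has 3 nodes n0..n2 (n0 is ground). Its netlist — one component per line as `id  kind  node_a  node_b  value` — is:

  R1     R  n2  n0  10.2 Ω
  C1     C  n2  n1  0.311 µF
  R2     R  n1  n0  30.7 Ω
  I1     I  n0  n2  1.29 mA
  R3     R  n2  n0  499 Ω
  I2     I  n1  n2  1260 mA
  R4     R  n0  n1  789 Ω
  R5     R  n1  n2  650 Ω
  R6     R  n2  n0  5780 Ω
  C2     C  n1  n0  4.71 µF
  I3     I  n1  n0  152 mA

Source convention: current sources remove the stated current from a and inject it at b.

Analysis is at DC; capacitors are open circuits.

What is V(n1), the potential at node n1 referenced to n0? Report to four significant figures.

Apply KCL at each of the 2 non-ground nodes and solve the resulting linear system.
Node n1: branches {C1, R2, I2, R4, R5, C2, I3} → V_1 = -39.40
Node n2: branches {R1, C1, I1, R3, I2, R5, R6} → V_2 = 11.80

-39.40 V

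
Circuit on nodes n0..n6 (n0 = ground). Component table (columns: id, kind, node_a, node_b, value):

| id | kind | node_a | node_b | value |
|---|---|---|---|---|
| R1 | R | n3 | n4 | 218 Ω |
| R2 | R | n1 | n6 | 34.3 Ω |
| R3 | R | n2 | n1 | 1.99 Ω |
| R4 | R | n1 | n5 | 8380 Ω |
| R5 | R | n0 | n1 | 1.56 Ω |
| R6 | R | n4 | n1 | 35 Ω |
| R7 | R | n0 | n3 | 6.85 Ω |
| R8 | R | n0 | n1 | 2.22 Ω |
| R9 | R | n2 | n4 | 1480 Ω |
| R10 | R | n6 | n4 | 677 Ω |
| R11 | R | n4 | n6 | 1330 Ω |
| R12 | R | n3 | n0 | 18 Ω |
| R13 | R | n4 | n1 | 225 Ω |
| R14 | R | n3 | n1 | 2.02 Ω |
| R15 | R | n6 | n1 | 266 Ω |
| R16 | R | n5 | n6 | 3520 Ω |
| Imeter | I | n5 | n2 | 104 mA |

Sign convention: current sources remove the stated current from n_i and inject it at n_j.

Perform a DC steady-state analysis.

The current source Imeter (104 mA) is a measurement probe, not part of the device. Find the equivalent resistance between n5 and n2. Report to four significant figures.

R_eq = 2495. Ω

Apply KCL at each of the 6 non-ground nodes and solve the resulting linear system.
Node n1: branches {R2, R3, R4, R5, R6, R8, R13, R14, R15} → V_1 = 0.0001190
Node n2: branches {R3, R9, Imeter} → V_2 = 0.2067
Node n3: branches {R1, R7, R12, R14} → V_3 = -0.0006442
Node n4: branches {R1, R6, R9, R10, R11, R13} → V_4 = -0.1113
Node n5: branches {R4, R16, Imeter} → V_5 = -259.3
Node n6: branches {R2, R10, R11, R15, R16} → V_6 = -2.086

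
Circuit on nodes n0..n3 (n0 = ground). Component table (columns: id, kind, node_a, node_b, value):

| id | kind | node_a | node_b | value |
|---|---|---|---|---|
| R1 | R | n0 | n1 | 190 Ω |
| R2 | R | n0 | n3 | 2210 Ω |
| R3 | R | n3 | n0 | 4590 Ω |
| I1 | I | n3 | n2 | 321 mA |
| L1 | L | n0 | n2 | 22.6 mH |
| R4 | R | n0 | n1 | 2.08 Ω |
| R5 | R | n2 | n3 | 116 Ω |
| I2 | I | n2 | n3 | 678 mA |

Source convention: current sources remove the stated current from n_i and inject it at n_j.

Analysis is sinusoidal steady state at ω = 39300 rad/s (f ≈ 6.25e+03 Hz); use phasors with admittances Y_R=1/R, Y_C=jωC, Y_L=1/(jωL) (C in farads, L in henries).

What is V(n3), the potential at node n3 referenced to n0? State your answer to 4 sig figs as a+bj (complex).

29.44-16.26j V

Apply KCL at each of the 3 non-ground nodes and solve the resulting linear system.
Node n1: branches {R1, R4} → V_1 = 0.000+0.000j
Node n2: branches {I1, L1, R5, I2} → V_2 = -9.683-17.53j
Node n3: branches {R2, R3, I1, R5, I2} → V_3 = 29.44-16.26j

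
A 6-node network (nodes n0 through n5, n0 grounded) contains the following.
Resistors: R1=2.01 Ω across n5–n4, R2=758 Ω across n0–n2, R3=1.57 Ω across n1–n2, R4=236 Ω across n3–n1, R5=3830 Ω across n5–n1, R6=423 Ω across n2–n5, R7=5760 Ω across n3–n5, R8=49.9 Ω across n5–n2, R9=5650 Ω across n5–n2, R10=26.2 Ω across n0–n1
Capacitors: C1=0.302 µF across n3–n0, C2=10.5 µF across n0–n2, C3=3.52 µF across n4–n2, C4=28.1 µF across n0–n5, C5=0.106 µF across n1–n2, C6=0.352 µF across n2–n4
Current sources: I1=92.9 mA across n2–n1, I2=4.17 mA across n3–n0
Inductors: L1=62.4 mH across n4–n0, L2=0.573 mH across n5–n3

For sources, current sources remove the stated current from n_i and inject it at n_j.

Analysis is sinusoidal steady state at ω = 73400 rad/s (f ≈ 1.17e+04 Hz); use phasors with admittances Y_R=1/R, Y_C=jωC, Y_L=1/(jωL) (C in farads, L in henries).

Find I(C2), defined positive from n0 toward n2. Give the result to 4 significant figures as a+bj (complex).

0.006530+0.0003249j A

Element admittances at ω=73400 rad/s:
  Y(R1) = 0.4975+0.000j S between n5,n4
  Y(C1) = 0.000+0.02217j S between n3,n0
  I1: injects 0.0929 A into n1 (from n2)
  Y(C2) = 0.000+0.7707j S between n0,n2
  Y(R2) = 0.001319+0.000j S between n0,n2
  Y(R3) = 0.6369+0.000j S between n1,n2
  Y(L1) = 0.000-0.0002183j S between n4,n0
  Y(R4) = 0.004237+0.000j S between n3,n1
  Y(R5) = 0.0002611+0.000j S between n5,n1
  Y(R6) = 0.002364+0.000j S between n2,n5
  Y(R7) = 0.0001736+0.000j S between n3,n5
  Y(R8) = 0.02004+0.000j S between n5,n2
  Y(C3) = 0.000+0.2584j S between n4,n2
  Y(C4) = 0.000+2.063j S between n0,n5
  Y(R9) = 0.0001770+0.000j S between n5,n2
  Y(L2) = 0.000-0.02378j S between n5,n3
  Y(C5) = 0.000+0.007780j S between n1,n2
  Y(R10) = 0.03817+0.000j S between n0,n1
  Y(C6) = 0.000+0.02584j S between n2,n4
  I2: injects 0.00417 A into n0 (from n3)
Assemble and solve the 5×5 MNA system:
  V(n1)=0.1320+0.004635j  V(n2)=-0.0004216+0.008473j  V(n3)=-0.6898-0.2874j  V(n4)=0.003776+0.001991j  V(n5)=0.007480+0.004387j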